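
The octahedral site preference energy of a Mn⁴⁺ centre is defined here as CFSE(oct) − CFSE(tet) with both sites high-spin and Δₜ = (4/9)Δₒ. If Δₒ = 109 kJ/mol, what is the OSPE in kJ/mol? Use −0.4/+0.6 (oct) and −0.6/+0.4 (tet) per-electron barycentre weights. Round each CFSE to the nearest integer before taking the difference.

-92

Mn sits in group 7; removing 4 electrons leaves Mn⁴⁺ with 7 − 4 = 3 d electrons.
In an octahedral site d³ (HS) is t₂g³ eg⁰, giving CFSE(oct) = -1.2Δₒ = -131 kJ/mol.
In a tetrahedral site the filling is e² t₂¹: CFSE(tet) = -0.8Δₜ = -0.8 × (4/9)(109) = -39 kJ/mol.
OSPE = -131 − (-39) = -92 kJ/mol.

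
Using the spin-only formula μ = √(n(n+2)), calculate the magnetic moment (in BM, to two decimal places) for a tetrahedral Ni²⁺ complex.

2.83 BM

Group 10 minus oxidation state +2 gives a d⁸ configuration for Ni²⁺.
Tetrahedral splitting is small, so the complex is high-spin.
Configuration: e^4 t2^4 → 2 unpaired electrons.
μ(spin-only) = √[2(2+2)] = √8 ≈ 2.83 BM.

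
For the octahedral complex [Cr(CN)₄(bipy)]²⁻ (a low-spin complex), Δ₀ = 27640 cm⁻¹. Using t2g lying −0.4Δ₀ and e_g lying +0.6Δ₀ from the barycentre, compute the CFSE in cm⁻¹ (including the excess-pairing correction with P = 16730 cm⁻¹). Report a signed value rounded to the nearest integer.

Ligand charges: 4×(-1) from CN⁻ and 1×(+0) from bipy sum to -4; with overall charge -2, Cr is +2.
Cr is in group 6, so Cr²⁺ is d⁴ (6 − 2 = 4).
Configuration: t2g^4 e_g^0.
The orbital stabilization is -1.6Δ₀ = -1.6 × 27640 = -44224 cm⁻¹.
Relative to high-spin t2g^3 e_g^1 (0 paired), the low-spin configuration has 1 additional pair, contributing +1 × 16730 = +16730 cm⁻¹.
Combining: -44224 + 16730 = -27494 cm⁻¹.

-27494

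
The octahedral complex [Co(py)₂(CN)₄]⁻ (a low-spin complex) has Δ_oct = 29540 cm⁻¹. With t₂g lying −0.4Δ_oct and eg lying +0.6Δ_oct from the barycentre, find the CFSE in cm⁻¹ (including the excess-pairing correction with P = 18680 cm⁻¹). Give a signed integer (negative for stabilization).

Ligand charges: 2×(+0) from py and 4×(-1) from CN⁻ sum to -4; with overall charge -1, Co is +3.
Co sits in group 9; removing 3 electrons leaves Co³⁺ with 9 − 3 = 6 d electrons.
Configuration: t₂g⁶ eg⁰.
Orbital CFSE = 6(-0.4) + 0(0.6) = -2.4Δ_oct = -2.4 × 29540 = -70896 cm⁻¹.
Relative to high-spin t₂g⁴ eg² (1 paired), the low-spin configuration has 2 additional pairs, contributing +2 × 18680 = +37360 cm⁻¹.
Overall CFSE = -70896 + 37360 = -33536 cm⁻¹.

-33536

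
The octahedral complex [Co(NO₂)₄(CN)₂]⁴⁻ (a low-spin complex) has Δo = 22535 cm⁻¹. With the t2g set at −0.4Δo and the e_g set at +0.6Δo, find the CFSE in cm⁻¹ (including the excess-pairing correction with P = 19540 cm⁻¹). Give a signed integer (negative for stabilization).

-21023

Ligand charges: 4×(-1) from NO₂⁻ and 2×(-1) from CN⁻ sum to -6; with overall charge -4, Co is +2.
Group 9 minus oxidation state +2 gives a d⁷ configuration for Co²⁺.
Electron filling gives t2g^6 e_g^1.
The orbital stabilization is -1.8Δo = -1.8 × 22535 = -40563 cm⁻¹.
High-spin d⁷ would be t2g^5 e_g^2 with 2 pairs; low-spin has 3, so 1 excess pair costs +1P = +19540 cm⁻¹.
Overall CFSE = -40563 + 19540 = -21023 cm⁻¹.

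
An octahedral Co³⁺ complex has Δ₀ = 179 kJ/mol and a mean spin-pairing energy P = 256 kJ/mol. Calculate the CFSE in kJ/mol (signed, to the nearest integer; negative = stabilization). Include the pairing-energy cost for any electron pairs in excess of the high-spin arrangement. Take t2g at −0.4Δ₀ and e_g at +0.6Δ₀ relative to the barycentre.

Co sits in group 9; removing 3 electrons leaves Co³⁺ with 9 − 3 = 6 d electrons.
Here Δ₀ < P (179 < 256), so the high-spin state is favoured.
Configuration: t2g^4 e_g^2.
Orbital CFSE = -0.4Δ₀ = -0.4 × 179 = -72 kJ/mol.
High-spin has no excess pairs, so no pairing correction applies.

-72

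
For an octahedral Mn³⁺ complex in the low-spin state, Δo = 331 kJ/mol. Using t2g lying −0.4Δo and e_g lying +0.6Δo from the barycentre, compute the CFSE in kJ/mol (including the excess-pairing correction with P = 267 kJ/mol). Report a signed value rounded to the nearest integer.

Mn³⁺: group 7, so d-count = 7 − 3 = 4.
Configuration: t2g^4 e_g^0.
CFSE(orbital) = 4×(-0.4Δo) + 0×(0.6Δo) = -1.6Δo; with Δo = 331 kJ/mol that is -530 kJ/mol.
High-spin d⁴ would be t2g^3 e_g^1 with 0 pairs; low-spin has 1, so 1 excess pair costs +1P = +267 kJ/mol.
Overall CFSE = -530 + 267 = -263 kJ/mol.

-263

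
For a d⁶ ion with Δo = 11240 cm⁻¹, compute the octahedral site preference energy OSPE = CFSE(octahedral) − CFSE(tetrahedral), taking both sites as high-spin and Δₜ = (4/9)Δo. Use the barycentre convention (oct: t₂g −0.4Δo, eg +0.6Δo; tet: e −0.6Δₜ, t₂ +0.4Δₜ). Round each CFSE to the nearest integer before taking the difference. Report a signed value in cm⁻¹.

In an octahedral site d⁶ (HS) is t2g^4 e_g^2, giving CFSE(oct) = -0.4Δo = -4496 cm⁻¹.
Tetrahedral e^3 t2^3 gives -0.6Δₜ = -0.6 × (4/9) × 11240 = -2997 cm⁻¹.
OSPE = -4496 − (-2997) = -1499 cm⁻¹.

-1499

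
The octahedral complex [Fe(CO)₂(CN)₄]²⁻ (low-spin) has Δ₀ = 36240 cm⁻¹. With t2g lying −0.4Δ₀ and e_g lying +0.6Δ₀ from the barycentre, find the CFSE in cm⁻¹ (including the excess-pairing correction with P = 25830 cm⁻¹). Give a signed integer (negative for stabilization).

Ligand charges: 2×(+0) from CO and 4×(-1) from CN⁻ sum to -4; with overall charge -2, Fe is +2.
Fe is in group 8, so Fe²⁺ is d⁶ (8 − 2 = 6).
Electron filling gives t2g^6 e_g^0.
The orbital stabilization is -2.4Δ₀ = -2.4 × 36240 = -86976 cm⁻¹.
High-spin d⁶ would be t2g^4 e_g^2 with 1 pair; low-spin has 3, so 2 excess pairs cost +2P = +51660 cm⁻¹.
Combining: -86976 + 51660 = -35316 cm⁻¹.

-35316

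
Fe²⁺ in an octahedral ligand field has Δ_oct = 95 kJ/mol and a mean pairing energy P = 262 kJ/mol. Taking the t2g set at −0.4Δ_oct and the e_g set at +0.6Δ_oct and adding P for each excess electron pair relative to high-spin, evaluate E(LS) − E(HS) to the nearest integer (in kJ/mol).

334

Fe²⁺: group 8, so d-count = 8 − 2 = 6.
High-spin: t2g^4 e_g^2, CFSE = -0.4Δ_oct = -38 kJ/mol.
Low-spin t2g^6 e_g^0 gives -2.4Δ_oct = -228 kJ/mol, but forming 2 extra pairs costs 2P = 524 kJ/mol, so E(LS) = -228 + 524 = 296 kJ/mol.
Thus E(LS) − E(HS) = 334 kJ/mol.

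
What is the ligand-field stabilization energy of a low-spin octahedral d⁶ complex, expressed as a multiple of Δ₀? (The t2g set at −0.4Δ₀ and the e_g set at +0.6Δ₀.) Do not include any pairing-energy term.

-2.4 Δ₀

Configuration: t2g^6 e_g^0.
CFSE = 6(-0.4Δ₀) + 0(0.6Δ₀) = -2.4Δ₀ + 0.0Δ₀ = -2.4Δ₀.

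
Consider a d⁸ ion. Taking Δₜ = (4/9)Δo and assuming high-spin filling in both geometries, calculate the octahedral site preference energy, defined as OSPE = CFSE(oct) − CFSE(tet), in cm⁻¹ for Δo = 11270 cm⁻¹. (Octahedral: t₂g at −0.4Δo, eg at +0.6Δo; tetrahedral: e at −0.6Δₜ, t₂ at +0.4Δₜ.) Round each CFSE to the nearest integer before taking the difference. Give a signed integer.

Octahedral (high-spin): t₂g⁶ eg², CFSE = 6(−0.4) + 2(+0.6) = -1.2Δo = -1.2 × 11270 = -13524 cm⁻¹.
Tetrahedral: e⁴ t₂⁴, CFSE = 4(−0.6) + 4(+0.4) = -0.8Δₜ = -0.8 × (4/9) × 11270 = -4007 cm⁻¹.
OSPE = CFSE(oct) − CFSE(tet) = -13524 − (-4007) = -9517 cm⁻¹.

-9517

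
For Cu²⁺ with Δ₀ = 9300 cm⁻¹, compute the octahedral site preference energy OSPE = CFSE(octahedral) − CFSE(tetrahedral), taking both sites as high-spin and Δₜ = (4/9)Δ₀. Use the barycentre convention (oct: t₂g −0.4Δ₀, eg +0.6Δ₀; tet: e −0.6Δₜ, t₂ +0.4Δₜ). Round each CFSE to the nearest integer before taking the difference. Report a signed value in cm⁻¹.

Cu sits in group 11; removing 2 electrons leaves Cu²⁺ with 11 − 2 = 9 d electrons.
Octahedral high-spin t2g^6 e_g^3: CFSE = -0.6 × 9300 = -5580 cm⁻¹.
Tetrahedral: e^4 t2^5, CFSE = 4(−0.6) + 5(+0.4) = -0.4Δₜ = -0.4 × (4/9) × 9300 = -1653 cm⁻¹.
OSPE = CFSE(oct) − CFSE(tet) = -5580 − (-1653) = -3927 cm⁻¹.

-3927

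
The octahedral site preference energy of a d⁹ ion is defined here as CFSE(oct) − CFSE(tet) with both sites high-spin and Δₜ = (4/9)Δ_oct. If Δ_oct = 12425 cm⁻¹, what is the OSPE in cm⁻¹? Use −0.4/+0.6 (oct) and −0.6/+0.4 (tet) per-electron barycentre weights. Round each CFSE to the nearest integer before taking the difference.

In an octahedral site d⁹ (HS) is t2g^6 e_g^3, giving CFSE(oct) = -0.6Δ_oct = -7455 cm⁻¹.
Tetrahedral: e^4 t2^5, CFSE = 4(−0.6) + 5(+0.4) = -0.4Δₜ = -0.4 × (4/9) × 12425 = -2209 cm⁻¹.
OSPE = -7455 − (-2209) = -5246 cm⁻¹.

-5246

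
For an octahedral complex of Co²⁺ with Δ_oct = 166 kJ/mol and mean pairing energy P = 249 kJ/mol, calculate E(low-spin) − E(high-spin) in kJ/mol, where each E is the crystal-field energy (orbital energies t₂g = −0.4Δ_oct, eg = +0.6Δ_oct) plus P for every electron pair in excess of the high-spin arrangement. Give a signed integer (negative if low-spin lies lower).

Co sits in group 9; removing 2 electrons leaves Co²⁺ with 9 − 2 = 7 d electrons.
High-spin: t₂g⁵ eg², CFSE = -0.8Δ_oct = -133 kJ/mol.
Low-spin: t₂g⁶ eg¹, orbital CFSE = -1.8Δ_oct = -299 kJ/mol; plus 1 excess pair × P = +249 kJ/mol; total -50 kJ/mol.
The difference is -50 − (-133) = 83 kJ/mol, so high-spin lies lower.

83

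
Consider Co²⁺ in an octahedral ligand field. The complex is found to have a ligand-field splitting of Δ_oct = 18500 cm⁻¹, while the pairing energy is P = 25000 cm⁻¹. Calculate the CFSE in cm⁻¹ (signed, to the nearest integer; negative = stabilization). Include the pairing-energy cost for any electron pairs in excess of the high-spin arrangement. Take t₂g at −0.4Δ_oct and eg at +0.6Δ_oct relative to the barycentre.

-14800

Co is in group 9, so Co²⁺ is d⁷ (9 − 2 = 7).
Here Δ_oct < P (18500 < 25000), so the high-spin state is favoured.
Configuration: t₂g⁵ eg².
Orbital CFSE = -0.8Δ_oct = -0.8 × 18500 = -14800 cm⁻¹.
High-spin has no excess pairs, so no pairing correction applies.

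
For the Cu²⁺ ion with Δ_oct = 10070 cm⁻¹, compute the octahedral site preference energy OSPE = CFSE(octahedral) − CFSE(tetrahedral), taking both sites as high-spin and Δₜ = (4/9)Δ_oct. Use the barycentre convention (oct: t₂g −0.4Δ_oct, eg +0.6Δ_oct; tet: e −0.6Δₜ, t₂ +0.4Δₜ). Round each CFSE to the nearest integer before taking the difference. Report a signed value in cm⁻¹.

-4252

Cu sits in group 11; removing 2 electrons leaves Cu²⁺ with 11 − 2 = 9 d electrons.
Octahedral (high-spin): t₂g⁶ eg³, CFSE = 6(−0.4) + 3(+0.6) = -0.6Δ_oct = -0.6 × 10070 = -6042 cm⁻¹.
In a tetrahedral site the filling is e⁴ t₂⁵: CFSE(tet) = -0.4Δₜ = -0.4 × (4/9)(10070) = -1790 cm⁻¹.
Subtracting, OSPE = -6042 − (-1790) = -4252 cm⁻¹.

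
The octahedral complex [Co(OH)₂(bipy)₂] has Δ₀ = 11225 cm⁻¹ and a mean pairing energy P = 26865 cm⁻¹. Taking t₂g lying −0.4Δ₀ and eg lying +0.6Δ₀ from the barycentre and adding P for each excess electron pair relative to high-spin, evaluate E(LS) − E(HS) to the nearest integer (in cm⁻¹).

Ligand charges: 2×(-1) from OH⁻ and 2×(+0) from bipy sum to -2; with overall charge +0, Co is +2.
Co is in group 9, so Co²⁺ is d⁷ (9 − 2 = 7).
High-spin: t₂g⁵ eg², CFSE = -0.8Δ₀ = -8980 cm⁻¹.
Low-spin t₂g⁶ eg¹ gives -1.8Δ₀ = -20205 cm⁻¹, but forming 1 extra pair costs 1P = 26865 cm⁻¹, so E(LS) = -20205 + 26865 = 6660 cm⁻¹.
The difference is 6660 − (-8980) = 15640 cm⁻¹, so high-spin lies lower.

15640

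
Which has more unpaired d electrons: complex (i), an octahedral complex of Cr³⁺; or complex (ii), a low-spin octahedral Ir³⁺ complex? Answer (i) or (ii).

(i)

(i): Cr sits in group 6; removing 3 electrons leaves Cr³⁺ with 6 − 3 = 3 d electrons; t₂g³ eg⁰ → 3 unpaired.
(ii): Ir³⁺: group 9, so d-count = 9 − 3 = 6; t2g^6 e_g^0 → 0 unpaired.
So (i) has more unpaired electrons.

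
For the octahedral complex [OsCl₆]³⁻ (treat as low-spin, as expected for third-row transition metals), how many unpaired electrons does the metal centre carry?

1

Each Cl⁻ contributes -1; 6 × (-1) = -6. With overall charge -3, Os is in the +3 oxidation state.
Os sits in group 8; removing 3 electrons leaves Os³⁺ with 8 − 3 = 5 d electrons.
Configuration: t2g^5 e_g^0, giving 1 unpaired electron.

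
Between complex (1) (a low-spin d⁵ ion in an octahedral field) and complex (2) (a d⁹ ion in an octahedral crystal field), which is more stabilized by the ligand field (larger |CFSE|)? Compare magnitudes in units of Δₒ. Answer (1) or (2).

(1): t₂g⁵ eg⁰, CFSE = -2.0Δₒ.
(2): For octahedral d⁹ the high- and low-spin configurations coincide; t2g^6 e_g^3, CFSE = -0.6Δₒ.
So (1) has the larger |CFSE|.

(1)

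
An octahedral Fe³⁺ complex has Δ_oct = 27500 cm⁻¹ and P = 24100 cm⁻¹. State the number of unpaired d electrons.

1

Fe sits in group 8; removing 3 electrons leaves Fe³⁺ with 8 − 3 = 5 d electrons.
Δ_oct > P, so pairing is preferred: the ground state is low-spin.
Configuration: t2g^5 e_g^0.
Unpaired electrons: 1.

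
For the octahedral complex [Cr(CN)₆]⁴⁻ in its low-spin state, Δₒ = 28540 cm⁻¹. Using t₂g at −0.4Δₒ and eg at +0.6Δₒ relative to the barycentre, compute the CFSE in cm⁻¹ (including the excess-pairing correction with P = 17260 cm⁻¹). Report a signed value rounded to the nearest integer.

-28404

Each CN⁻ contributes -1; 6 × (-1) = -6. With overall charge -4, Cr is in the +2 oxidation state.
Cr²⁺: group 6, so d-count = 6 − 2 = 4.
The d⁴ electrons fill as t₂g⁴ eg⁰.
Orbital CFSE = 4(-0.4) + 0(0.6) = -1.6Δₒ = -1.6 × 28540 = -45664 cm⁻¹.
High-spin d⁴ would be t₂g³ eg¹ with 0 pairs; low-spin has 1, so 1 excess pair costs +1P = +17260 cm⁻¹.
Combining: -45664 + 17260 = -28404 cm⁻¹.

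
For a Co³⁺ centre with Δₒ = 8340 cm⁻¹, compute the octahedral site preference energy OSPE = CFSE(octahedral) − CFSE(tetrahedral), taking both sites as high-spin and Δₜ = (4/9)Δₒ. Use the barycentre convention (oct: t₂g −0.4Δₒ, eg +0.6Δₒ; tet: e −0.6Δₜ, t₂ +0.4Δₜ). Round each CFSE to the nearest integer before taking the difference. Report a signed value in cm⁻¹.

-1112

Co is in group 9, so Co³⁺ is d⁶ (9 − 3 = 6).
Octahedral (high-spin): t2g^4 e_g^2, CFSE = 4(−0.4) + 2(+0.6) = -0.4Δₒ = -0.4 × 8340 = -3336 cm⁻¹.
Tetrahedral e^3 t2^3 gives -0.6Δₜ = -0.6 × (4/9) × 8340 = -2224 cm⁻¹.
Subtracting, OSPE = -3336 − (-2224) = -1112 cm⁻¹.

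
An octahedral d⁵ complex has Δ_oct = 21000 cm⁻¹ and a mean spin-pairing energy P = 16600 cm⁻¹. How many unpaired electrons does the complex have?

1

Δ_oct > P, so pairing is preferred: the ground state is low-spin.
Filling d⁵ accordingly: t₂g⁵ eg⁰.
Unpaired electrons: 1.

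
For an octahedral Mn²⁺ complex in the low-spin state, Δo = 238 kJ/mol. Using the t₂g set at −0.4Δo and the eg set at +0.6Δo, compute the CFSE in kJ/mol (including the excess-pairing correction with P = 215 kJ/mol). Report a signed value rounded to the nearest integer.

-46

Group 7 minus oxidation state +2 gives a d⁵ configuration for Mn²⁺.
The d⁵ electrons fill as t₂g⁵ eg⁰.
Orbital CFSE = 5(-0.4) + 0(0.6) = -2.0Δo = -2.0 × 238 = -476 kJ/mol.
Pairing penalty: 2 pairs vs 0 in the high-spin reference → 2 extra × P = 430 kJ/mol.
Overall CFSE = -476 + 430 = -46 kJ/mol.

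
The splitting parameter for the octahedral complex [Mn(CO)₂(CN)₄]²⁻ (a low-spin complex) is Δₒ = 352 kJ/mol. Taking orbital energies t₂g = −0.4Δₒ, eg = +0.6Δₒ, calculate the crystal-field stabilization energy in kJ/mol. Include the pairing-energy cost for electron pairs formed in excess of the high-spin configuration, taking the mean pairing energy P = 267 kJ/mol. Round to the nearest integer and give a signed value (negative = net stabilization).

-170

Ligand charges: 2×(+0) from CO and 4×(-1) from CN⁻ sum to -4; with overall charge -2, Mn is +2.
Mn sits in group 7; removing 2 electrons leaves Mn²⁺ with 7 − 2 = 5 d electrons.
Electron filling gives t₂g⁵ eg⁰.
The orbital stabilization is -2.0Δₒ = -2.0 × 352 = -704 kJ/mol.
Pairing penalty: 2 pairs vs 0 in the high-spin reference → 2 extra × P = 534 kJ/mol.
Overall CFSE = -704 + 534 = -170 kJ/mol.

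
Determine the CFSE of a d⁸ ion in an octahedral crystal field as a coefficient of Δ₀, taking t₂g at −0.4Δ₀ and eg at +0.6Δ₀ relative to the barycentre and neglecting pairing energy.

-1.2 Δ₀

Configuration: t₂g⁶ eg².
CFSE = 6(-0.4Δ₀) + 2(0.6Δ₀) = -2.4Δ₀ + 1.2Δ₀ = -1.2Δ₀.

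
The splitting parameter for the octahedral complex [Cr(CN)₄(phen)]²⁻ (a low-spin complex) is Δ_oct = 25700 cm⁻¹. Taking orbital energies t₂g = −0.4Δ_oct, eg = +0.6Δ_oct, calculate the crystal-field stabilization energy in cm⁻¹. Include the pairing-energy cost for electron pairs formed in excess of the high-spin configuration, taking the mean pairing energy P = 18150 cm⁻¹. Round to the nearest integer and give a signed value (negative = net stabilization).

Ligand charges: 4×(-1) from CN⁻ and 1×(+0) from phen sum to -4; with overall charge -2, Cr is +2.
Cr²⁺: group 6, so d-count = 6 − 2 = 4.
Electron filling gives t₂g⁴ eg⁰.
CFSE(orbital) = 4×(-0.4Δ_oct) + 0×(0.6Δ_oct) = -1.6Δ_oct; with Δ_oct = 25700 cm⁻¹ that is -41120 cm⁻¹.
Relative to high-spin t₂g³ eg¹ (0 paired), the low-spin configuration has 1 additional pair, contributing +1 × 18150 = +18150 cm⁻¹.
Net CFSE = -41120 + 18150 = -22970 cm⁻¹.

-22970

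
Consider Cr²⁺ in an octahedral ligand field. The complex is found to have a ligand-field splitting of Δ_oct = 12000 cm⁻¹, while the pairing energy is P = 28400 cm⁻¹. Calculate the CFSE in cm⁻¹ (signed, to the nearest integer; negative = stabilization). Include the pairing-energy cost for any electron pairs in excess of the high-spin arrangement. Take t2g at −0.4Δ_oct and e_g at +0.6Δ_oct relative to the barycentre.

-7200

Cr sits in group 6; removing 2 electrons leaves Cr²⁺ with 6 − 2 = 4 d electrons.
With Δ_oct < P the complex is high-spin.
Filling d⁴ accordingly: t2g^3 e_g^1.
Orbital CFSE = -0.6Δ_oct = -0.6 × 12000 = -7200 cm⁻¹.
High-spin has no excess pairs, so no pairing correction applies.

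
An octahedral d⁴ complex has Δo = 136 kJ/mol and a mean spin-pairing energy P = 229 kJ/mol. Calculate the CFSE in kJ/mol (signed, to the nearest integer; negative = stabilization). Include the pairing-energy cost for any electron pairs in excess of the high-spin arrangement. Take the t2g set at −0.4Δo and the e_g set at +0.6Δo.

Δo < P, so pairing is avoided: the ground state is high-spin.
Configuration: t2g^3 e_g^1.
Orbital CFSE = -0.6Δo = -0.6 × 136 = -82 kJ/mol.
High-spin has no excess pairs, so no pairing correction applies.

-82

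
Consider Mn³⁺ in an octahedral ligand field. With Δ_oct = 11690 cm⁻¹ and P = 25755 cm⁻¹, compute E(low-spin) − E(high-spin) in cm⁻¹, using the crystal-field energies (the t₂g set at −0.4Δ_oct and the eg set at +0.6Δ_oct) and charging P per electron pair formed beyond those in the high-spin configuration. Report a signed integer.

14065

Mn is in group 7, so Mn³⁺ is d⁴ (7 − 3 = 4).
High-spin: t₂g³ eg¹, CFSE = -0.6Δ_oct = -7014 cm⁻¹.
For low-spin the configuration is t₂g⁴ eg⁰: orbital energy -1.6 × 11690 = -18704 cm⁻¹, and 1 additional pair relative to high-spin adds 25755 cm⁻¹, giving 7051 cm⁻¹.
The difference is 7051 − (-7014) = 14065 cm⁻¹, so high-spin lies lower.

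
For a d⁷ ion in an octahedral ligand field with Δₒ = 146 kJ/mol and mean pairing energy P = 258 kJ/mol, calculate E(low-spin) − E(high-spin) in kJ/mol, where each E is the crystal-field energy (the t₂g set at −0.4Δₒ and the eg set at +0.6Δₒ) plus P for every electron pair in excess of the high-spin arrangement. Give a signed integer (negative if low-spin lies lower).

In the high-spin limit (t₂g⁵ eg²) the orbital term is -0.8Δₒ = -117 kJ/mol, with no excess pairing.
For low-spin the configuration is t₂g⁶ eg¹: orbital energy -1.8 × 146 = -263 kJ/mol, and 1 additional pair relative to high-spin adds 258 kJ/mol, giving -5 kJ/mol.
The difference is -5 − (-117) = 112 kJ/mol, so high-spin lies lower.

112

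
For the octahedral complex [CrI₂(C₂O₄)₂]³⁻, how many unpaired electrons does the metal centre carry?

Ligand charges: 2×(-1) from I⁻ and 2×(-2) from C₂O₄²⁻ sum to -6; with overall charge -3, Cr is +3.
Cr is in group 6, so Cr³⁺ is d³ (6 − 3 = 3).
Configuration: t₂g³ eg⁰, giving 3 unpaired electrons.

3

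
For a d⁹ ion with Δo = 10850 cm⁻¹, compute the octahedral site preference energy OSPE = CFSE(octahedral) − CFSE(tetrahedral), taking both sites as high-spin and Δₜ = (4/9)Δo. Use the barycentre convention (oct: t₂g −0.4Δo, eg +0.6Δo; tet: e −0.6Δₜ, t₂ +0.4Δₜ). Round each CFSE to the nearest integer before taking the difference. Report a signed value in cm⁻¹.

Octahedral (high-spin): t2g^6 e_g^3, CFSE = 6(−0.4) + 3(+0.6) = -0.6Δo = -0.6 × 10850 = -6510 cm⁻¹.
Tetrahedral e^4 t2^5 gives -0.4Δₜ = -0.4 × (4/9) × 10850 = -1929 cm⁻¹.
OSPE = -6510 − (-1929) = -4581 cm⁻¹.

-4581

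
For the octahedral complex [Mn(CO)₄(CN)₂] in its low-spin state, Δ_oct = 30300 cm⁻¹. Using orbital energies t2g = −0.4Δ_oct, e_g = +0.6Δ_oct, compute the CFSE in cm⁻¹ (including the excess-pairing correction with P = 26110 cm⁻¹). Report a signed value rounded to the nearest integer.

-8380

Ligand charges: 4×(+0) from CO and 2×(-1) from CN⁻ sum to -2; with overall charge +0, Mn is +2.
Mn sits in group 7; removing 2 electrons leaves Mn²⁺ with 7 − 2 = 5 d electrons.
The d⁵ electrons fill as t2g^5 e_g^0.
The orbital stabilization is -2.0Δ_oct = -2.0 × 30300 = -60600 cm⁻¹.
High-spin d⁵ would be t2g^3 e_g^2 with 0 pairs; low-spin has 2, so 2 excess pairs cost +2P = +52220 cm⁻¹.
Combining: -60600 + 52220 = -8380 cm⁻¹.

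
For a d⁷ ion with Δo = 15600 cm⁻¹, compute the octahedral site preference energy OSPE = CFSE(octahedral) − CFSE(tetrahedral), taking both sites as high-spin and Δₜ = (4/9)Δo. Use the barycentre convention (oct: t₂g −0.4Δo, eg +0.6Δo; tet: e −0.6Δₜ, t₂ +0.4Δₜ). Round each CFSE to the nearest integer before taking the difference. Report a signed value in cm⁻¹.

Octahedral high-spin t2g^5 e_g^2: CFSE = -0.8 × 15600 = -12480 cm⁻¹.
Tetrahedral: e^4 t2^3, CFSE = 4(−0.6) + 3(+0.4) = -1.2Δₜ = -1.2 × (4/9) × 15600 = -8320 cm⁻¹.
OSPE = CFSE(oct) − CFSE(tet) = -12480 − (-8320) = -4160 cm⁻¹.

-4160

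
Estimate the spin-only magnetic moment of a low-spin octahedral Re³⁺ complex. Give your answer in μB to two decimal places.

2.83 μB

Re is in group 7, so Re³⁺ is d⁴ (7 − 3 = 4).
Configuration: t₂g⁴ eg⁰ → 2 unpaired electrons.
μ(spin-only) = √[2(2+2)] = √8 ≈ 2.83 μB.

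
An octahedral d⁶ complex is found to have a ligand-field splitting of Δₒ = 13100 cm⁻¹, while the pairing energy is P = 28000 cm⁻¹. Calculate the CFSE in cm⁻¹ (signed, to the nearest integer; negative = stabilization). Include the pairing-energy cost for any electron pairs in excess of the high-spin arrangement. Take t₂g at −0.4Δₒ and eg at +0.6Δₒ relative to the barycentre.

Δₒ < P, so pairing is avoided: the ground state is high-spin.
That gives t₂g⁴ eg².
Orbital CFSE = -0.4Δₒ = -0.4 × 13100 = -5240 cm⁻¹.
High-spin has no excess pairs, so no pairing correction applies.

-5240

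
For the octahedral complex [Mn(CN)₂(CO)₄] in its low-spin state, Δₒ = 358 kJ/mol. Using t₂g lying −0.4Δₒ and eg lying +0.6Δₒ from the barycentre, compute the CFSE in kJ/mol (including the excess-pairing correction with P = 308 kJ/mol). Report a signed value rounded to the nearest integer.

-100

Ligand charges: 2×(-1) from CN⁻ and 4×(+0) from CO sum to -2; with overall charge +0, Mn is +2.
Mn is in group 7, so Mn²⁺ is d⁵ (7 − 2 = 5).
Electron filling gives t₂g⁵ eg⁰.
Orbital CFSE = 5(-0.4) + 0(0.6) = -2.0Δₒ = -2.0 × 358 = -716 kJ/mol.
Relative to high-spin t₂g³ eg² (0 paired), the low-spin configuration has 2 additional pairs, contributing +2 × 308 = +616 kJ/mol.
Overall CFSE = -716 + 616 = -100 kJ/mol.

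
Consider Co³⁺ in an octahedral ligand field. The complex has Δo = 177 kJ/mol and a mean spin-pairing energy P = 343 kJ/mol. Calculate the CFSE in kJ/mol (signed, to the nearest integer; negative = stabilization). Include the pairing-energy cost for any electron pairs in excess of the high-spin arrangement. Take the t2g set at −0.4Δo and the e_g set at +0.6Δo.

Co³⁺: group 9, so d-count = 9 − 3 = 6.
With Δo < P the complex is high-spin.
Filling d⁶ accordingly: t2g^4 e_g^2.
Orbital CFSE = -0.4Δo = -0.4 × 177 = -71 kJ/mol.
High-spin has no excess pairs, so no pairing correction applies.

-71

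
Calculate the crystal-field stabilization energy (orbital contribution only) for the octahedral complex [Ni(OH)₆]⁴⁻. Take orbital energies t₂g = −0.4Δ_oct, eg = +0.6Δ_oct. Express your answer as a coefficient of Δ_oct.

-1.2 Δ_oct

Each OH⁻ contributes -1; 6 × (-1) = -6. With overall charge -4, Ni is in the +2 oxidation state.
Group 10 minus oxidation state +2 gives a d⁸ configuration for Ni²⁺.
Configuration: t₂g⁶ eg².
CFSE = 6(-0.4Δ_oct) + 2(0.6Δ_oct) = -2.4Δ_oct + 1.2Δ_oct = -1.2Δ_oct.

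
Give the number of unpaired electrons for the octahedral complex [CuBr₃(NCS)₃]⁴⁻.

1

Ligand charges: 3×(-1) from Br⁻ and 3×(-1) from NCS⁻ sum to -6; with overall charge -4, Cu is +2.
Cu²⁺: group 11, so d-count = 11 − 2 = 9.
Configuration: t2g^6 e_g^3, giving 1 unpaired electron.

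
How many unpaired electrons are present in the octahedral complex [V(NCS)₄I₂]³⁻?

2

Ligand charges: 4×(-1) from NCS⁻ and 2×(-1) from I⁻ sum to -6; with overall charge -3, V is +3.
V sits in group 5; removing 3 electrons leaves V³⁺ with 5 − 3 = 2 d electrons.
Configuration: t₂g² eg⁰, giving 2 unpaired electrons.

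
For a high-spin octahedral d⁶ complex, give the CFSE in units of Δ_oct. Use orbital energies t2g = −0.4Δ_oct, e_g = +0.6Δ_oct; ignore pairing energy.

-0.4 Δ_oct

Configuration: t2g^4 e_g^2.
CFSE = 4(-0.4Δ_oct) + 2(0.6Δ_oct) = -1.6Δ_oct + 1.2Δ_oct = -0.4Δ_oct.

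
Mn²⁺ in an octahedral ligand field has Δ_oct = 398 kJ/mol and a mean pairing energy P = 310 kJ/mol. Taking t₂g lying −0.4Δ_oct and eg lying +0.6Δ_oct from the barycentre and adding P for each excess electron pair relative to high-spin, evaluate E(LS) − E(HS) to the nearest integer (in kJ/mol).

Mn is in group 7, so Mn²⁺ is d⁵ (7 − 2 = 5).
In the high-spin limit (t₂g³ eg²) the orbital term is 0.0Δ_oct = 0 kJ/mol, with no excess pairing.
Low-spin: t₂g⁵ eg⁰, orbital CFSE = -2.0Δ_oct = -796 kJ/mol; plus 2 excess pairs × P = +620 kJ/mol; total -176 kJ/mol.
Thus E(LS) − E(HS) = -176 kJ/mol.

-176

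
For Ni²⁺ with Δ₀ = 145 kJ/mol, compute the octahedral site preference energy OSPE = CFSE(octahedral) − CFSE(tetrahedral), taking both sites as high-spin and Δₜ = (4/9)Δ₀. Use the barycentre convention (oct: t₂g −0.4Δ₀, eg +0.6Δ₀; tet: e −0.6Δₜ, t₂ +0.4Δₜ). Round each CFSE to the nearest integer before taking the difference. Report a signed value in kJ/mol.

-122

Ni²⁺: group 10, so d-count = 10 − 2 = 8.
Octahedral (high-spin): t₂g⁶ eg², CFSE = 6(−0.4) + 2(+0.6) = -1.2Δ₀ = -1.2 × 145 = -174 kJ/mol.
In a tetrahedral site the filling is e⁴ t₂⁴: CFSE(tet) = -0.8Δₜ = -0.8 × (4/9)(145) = -52 kJ/mol.
OSPE = -174 − (-52) = -122 kJ/mol.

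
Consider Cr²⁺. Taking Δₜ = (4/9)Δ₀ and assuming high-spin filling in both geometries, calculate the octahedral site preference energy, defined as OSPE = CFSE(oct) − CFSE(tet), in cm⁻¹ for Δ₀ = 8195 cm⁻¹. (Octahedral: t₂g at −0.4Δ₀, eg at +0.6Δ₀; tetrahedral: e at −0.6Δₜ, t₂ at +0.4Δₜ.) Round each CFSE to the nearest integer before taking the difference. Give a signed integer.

Cr is in group 6, so Cr²⁺ is d⁴ (6 − 2 = 4).
In an octahedral site d⁴ (HS) is t₂g³ eg¹, giving CFSE(oct) = -0.6Δ₀ = -4917 cm⁻¹.
In a tetrahedral site the filling is e² t₂²: CFSE(tet) = -0.4Δₜ = -0.4 × (4/9)(8195) = -1457 cm⁻¹.
OSPE = -4917 − (-1457) = -3460 cm⁻¹.

-3460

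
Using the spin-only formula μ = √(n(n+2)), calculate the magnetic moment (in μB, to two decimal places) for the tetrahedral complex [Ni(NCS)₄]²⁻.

Each NCS⁻ contributes -1; 4 × (-1) = -4. With overall charge -2, Ni is in the +2 oxidation state.
Ni is in group 10, so Ni²⁺ is d⁸ (10 − 2 = 8).
Tetrahedral fields are weak (Δₜ ≈ 4/9 Δₒ), so electrons fill high-spin.
Configuration: e^4 t2^4 → 2 unpaired electrons.
μ(spin-only) = √[2(2+2)] = √8 ≈ 2.83 μB.

2.83 μB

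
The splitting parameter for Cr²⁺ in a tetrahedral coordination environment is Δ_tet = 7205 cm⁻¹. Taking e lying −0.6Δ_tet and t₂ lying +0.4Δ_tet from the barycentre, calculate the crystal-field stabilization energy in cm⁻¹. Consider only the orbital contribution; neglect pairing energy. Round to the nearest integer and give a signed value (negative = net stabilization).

Cr is in group 6, so Cr²⁺ is d⁴ (6 − 2 = 4).
Tetrahedral fields are weak (Δₜ ≈ 4/9 Δₒ), so electrons fill high-spin.
Configuration: e² t₂².
The orbital stabilization is -0.4Δ_tet = -0.4 × 7205 = -2882 cm⁻¹.

-2882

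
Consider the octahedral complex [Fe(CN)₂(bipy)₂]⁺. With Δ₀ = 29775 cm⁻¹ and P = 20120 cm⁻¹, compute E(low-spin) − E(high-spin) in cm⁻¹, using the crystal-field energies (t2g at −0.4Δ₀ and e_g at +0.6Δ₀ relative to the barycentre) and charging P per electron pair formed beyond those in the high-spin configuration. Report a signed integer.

-19310

Ligand charges: 2×(-1) from CN⁻ and 2×(+0) from bipy sum to -2; with overall charge +1, Fe is +3.
Fe sits in group 8; removing 3 electrons leaves Fe³⁺ with 8 − 3 = 5 d electrons.
High-spin: t2g^3 e_g^2, CFSE = 0.0Δ₀ = 0 cm⁻¹.
Low-spin t2g^5 e_g^0 gives -2.0Δ₀ = -59550 cm⁻¹, but forming 2 extra pairs costs 2P = 40240 cm⁻¹, so E(LS) = -59550 + 40240 = -19310 cm⁻¹.
The difference is -19310 − (0) = -19310 cm⁻¹, so low-spin lies lower.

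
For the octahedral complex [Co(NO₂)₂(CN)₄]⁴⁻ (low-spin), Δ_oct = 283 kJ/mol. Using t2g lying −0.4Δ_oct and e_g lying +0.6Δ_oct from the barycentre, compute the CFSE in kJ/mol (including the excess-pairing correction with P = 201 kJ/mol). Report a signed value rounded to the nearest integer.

Ligand charges: 2×(-1) from NO₂⁻ and 4×(-1) from CN⁻ sum to -6; with overall charge -4, Co is +2.
Group 9 minus oxidation state +2 gives a d⁷ configuration for Co²⁺.
Electron filling gives t2g^6 e_g^1.
CFSE(orbital) = 6×(-0.4Δ_oct) + 1×(0.6Δ_oct) = -1.8Δ_oct; with Δ_oct = 283 kJ/mol that is -509 kJ/mol.
Relative to high-spin t2g^5 e_g^2 (2 paired), the low-spin configuration has 1 additional pair, contributing +1 × 201 = +201 kJ/mol.
Overall CFSE = -509 + 201 = -308 kJ/mol.

-308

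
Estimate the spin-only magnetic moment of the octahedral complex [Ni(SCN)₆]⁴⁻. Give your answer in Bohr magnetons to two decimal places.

Each SCN⁻ contributes -1; 6 × (-1) = -6. With overall charge -4, Ni is in the +2 oxidation state.
Ni sits in group 10; removing 2 electrons leaves Ni²⁺ with 10 − 2 = 8 d electrons.
For octahedral d⁸ the high- and low-spin configurations coincide.
Configuration: t2g^6 e_g^2 → 2 unpaired electrons.
μ(spin-only) = √[2(2+2)] = √8 ≈ 2.83 Bohr magnetons.

2.83 Bohr magnetons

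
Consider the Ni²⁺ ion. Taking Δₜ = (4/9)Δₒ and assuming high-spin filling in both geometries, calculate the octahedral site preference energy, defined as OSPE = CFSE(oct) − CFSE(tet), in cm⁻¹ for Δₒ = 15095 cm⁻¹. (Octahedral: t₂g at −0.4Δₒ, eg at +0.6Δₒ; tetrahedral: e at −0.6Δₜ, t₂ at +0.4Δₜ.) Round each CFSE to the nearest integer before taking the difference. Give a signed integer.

Group 10 minus oxidation state +2 gives a d⁸ configuration for Ni²⁺.
Octahedral high-spin t₂g⁶ eg²: CFSE = -1.2 × 15095 = -18114 cm⁻¹.
Tetrahedral e⁴ t₂⁴ gives -0.8Δₜ = -0.8 × (4/9) × 15095 = -5367 cm⁻¹.
Subtracting, OSPE = -18114 − (-5367) = -12747 cm⁻¹.

-12747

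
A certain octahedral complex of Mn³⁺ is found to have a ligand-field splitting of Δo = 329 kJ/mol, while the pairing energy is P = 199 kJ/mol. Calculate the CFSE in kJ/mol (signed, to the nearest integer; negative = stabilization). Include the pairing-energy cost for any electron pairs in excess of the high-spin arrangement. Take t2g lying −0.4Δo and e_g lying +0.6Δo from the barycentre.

Mn sits in group 7; removing 3 electrons leaves Mn³⁺ with 7 − 3 = 4 d electrons.
Δo > P, so pairing is preferred: the ground state is low-spin.
That gives t2g^4 e_g^0.
Orbital CFSE = -1.6Δo = -1.6 × 329 = -526 kJ/mol.
Excess pairs vs high-spin: 1 − 0 = 1; pairing cost = +199 kJ/mol.
Net CFSE = -526 + 199 = -327 kJ/mol.

-327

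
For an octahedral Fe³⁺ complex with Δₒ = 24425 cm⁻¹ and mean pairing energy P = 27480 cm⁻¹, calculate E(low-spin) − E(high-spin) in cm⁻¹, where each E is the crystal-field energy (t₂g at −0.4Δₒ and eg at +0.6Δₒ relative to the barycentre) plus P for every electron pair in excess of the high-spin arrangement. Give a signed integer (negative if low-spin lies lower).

6110

Fe³⁺: group 8, so d-count = 8 − 3 = 5.
High-spin: t₂g³ eg², CFSE = 0.0Δₒ = 0 cm⁻¹.
Low-spin t₂g⁵ eg⁰ gives -2.0Δₒ = -48850 cm⁻¹, but forming 2 extra pairs costs 2P = 54960 cm⁻¹, so E(LS) = -48850 + 54960 = 6110 cm⁻¹.
Thus E(LS) − E(HS) = 6110 cm⁻¹.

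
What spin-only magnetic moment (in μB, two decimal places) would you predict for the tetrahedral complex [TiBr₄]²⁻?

Each Br⁻ contributes -1; 4 × (-1) = -4. With overall charge -2, Ti is in the +2 oxidation state.
Group 4 minus oxidation state +2 gives a d² configuration for Ti²⁺.
Tetrahedral splitting is small, so the complex is high-spin.
Configuration: e² t₂⁰ → 2 unpaired electrons.
μ(spin-only) = √[2(2+2)] = √8 ≈ 2.83 μB.

2.83 μB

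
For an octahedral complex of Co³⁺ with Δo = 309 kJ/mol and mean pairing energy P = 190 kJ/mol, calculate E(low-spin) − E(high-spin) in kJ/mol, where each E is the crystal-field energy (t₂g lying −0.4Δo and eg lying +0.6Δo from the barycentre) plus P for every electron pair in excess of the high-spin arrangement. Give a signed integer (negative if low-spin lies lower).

-238

Group 9 minus oxidation state +3 gives a d⁶ configuration for Co³⁺.
High-spin d⁶ fills as t₂g⁴ eg² with CFSE 4(−0.4) + 2(+0.6) = -0.4Δo = -124 kJ/mol.
Low-spin: t₂g⁶ eg⁰, orbital CFSE = -2.4Δo = -742 kJ/mol; plus 2 excess pairs × P = +380 kJ/mol; total -362 kJ/mol.
Thus E(LS) − E(HS) = -238 kJ/mol.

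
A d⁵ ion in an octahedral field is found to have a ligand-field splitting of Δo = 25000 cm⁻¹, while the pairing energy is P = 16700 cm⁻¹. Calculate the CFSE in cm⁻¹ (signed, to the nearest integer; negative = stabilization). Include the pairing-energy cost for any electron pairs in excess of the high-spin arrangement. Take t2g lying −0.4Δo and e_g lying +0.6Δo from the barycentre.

-16600

With Δo > P the complex is low-spin.
Filling d⁵ accordingly: t2g^5 e_g^0.
Orbital CFSE = -2.0Δo = -2.0 × 25000 = -50000 cm⁻¹.
Excess pairs vs high-spin: 2 − 0 = 2; pairing cost = +33400 cm⁻¹.
Net CFSE = -50000 + 33400 = -16600 cm⁻¹.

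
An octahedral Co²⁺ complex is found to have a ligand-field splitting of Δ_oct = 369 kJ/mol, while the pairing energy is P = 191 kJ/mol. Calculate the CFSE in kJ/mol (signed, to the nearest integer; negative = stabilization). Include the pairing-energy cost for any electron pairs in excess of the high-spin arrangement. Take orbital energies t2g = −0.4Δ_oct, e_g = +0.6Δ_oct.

-473

Group 9 minus oxidation state +2 gives a d⁷ configuration for Co²⁺.
Since Δ_oct = 369 kJ/mol > P = 191 kJ/mol, the complex adopts the low-spin configuration.
That gives t2g^6 e_g^1.
Orbital CFSE = -1.8Δ_oct = -1.8 × 369 = -664 kJ/mol.
Excess pairs vs high-spin: 3 − 2 = 1; pairing cost = +191 kJ/mol.
Net CFSE = -664 + 191 = -473 kJ/mol.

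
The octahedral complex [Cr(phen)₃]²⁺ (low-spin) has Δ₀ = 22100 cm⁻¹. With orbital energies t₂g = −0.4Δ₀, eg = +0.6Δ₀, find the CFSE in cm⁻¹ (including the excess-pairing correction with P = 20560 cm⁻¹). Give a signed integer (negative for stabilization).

-14800

phen is neutral, so the +2 overall charge sits on Cr: oxidation state +2.
Cr sits in group 6; removing 2 electrons leaves Cr²⁺ with 6 − 2 = 4 d electrons.
Electron filling gives t₂g⁴ eg⁰.
CFSE(orbital) = 4×(-0.4Δ₀) + 0×(0.6Δ₀) = -1.6Δ₀; with Δ₀ = 22100 cm⁻¹ that is -35360 cm⁻¹.
High-spin d⁴ would be t₂g³ eg¹ with 0 pairs; low-spin has 1, so 1 excess pair costs +1P = +20560 cm⁻¹.
Overall CFSE = -35360 + 20560 = -14800 cm⁻¹.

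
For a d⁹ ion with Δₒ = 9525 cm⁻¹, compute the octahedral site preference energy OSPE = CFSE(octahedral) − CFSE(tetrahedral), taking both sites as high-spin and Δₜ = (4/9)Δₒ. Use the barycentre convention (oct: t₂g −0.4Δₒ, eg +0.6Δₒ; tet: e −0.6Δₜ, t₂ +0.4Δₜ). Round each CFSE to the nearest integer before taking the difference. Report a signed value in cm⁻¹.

-4022

Octahedral high-spin t₂g⁶ eg³: CFSE = -0.6 × 9525 = -5715 cm⁻¹.
Tetrahedral e⁴ t₂⁵ gives -0.4Δₜ = -0.4 × (4/9) × 9525 = -1693 cm⁻¹.
OSPE = CFSE(oct) − CFSE(tet) = -5715 − (-1693) = -4022 cm⁻¹.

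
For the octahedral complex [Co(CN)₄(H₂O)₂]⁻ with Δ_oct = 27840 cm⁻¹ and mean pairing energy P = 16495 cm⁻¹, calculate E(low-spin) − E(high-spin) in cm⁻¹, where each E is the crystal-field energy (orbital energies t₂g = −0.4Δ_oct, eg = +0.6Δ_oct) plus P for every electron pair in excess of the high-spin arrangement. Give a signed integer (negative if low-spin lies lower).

-22690

Ligand charges: 4×(-1) from CN⁻ and 2×(+0) from H₂O sum to -4; with overall charge -1, Co is +3.
Co sits in group 9; removing 3 electrons leaves Co³⁺ with 9 − 3 = 6 d electrons.
In the high-spin limit (t₂g⁴ eg²) the orbital term is -0.4Δ_oct = -11136 cm⁻¹, with no excess pairing.
For low-spin the configuration is t₂g⁶ eg⁰: orbital energy -2.4 × 27840 = -66816 cm⁻¹, and 2 additional pairs relative to high-spin add 32990 cm⁻¹, giving -33826 cm⁻¹.
Thus E(LS) − E(HS) = -22690 cm⁻¹.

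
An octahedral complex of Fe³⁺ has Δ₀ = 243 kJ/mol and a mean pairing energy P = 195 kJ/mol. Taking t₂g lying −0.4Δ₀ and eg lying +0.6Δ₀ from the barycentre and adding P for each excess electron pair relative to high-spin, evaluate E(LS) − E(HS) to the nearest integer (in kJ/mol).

-96

Fe sits in group 8; removing 3 electrons leaves Fe³⁺ with 8 − 3 = 5 d electrons.
In the high-spin limit (t₂g³ eg²) the orbital term is 0.0Δ₀ = 0 kJ/mol, with no excess pairing.
For low-spin the configuration is t₂g⁵ eg⁰: orbital energy -2.0 × 243 = -486 kJ/mol, and 2 additional pairs relative to high-spin add 390 kJ/mol, giving -96 kJ/mol.
Thus E(LS) − E(HS) = -96 kJ/mol.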